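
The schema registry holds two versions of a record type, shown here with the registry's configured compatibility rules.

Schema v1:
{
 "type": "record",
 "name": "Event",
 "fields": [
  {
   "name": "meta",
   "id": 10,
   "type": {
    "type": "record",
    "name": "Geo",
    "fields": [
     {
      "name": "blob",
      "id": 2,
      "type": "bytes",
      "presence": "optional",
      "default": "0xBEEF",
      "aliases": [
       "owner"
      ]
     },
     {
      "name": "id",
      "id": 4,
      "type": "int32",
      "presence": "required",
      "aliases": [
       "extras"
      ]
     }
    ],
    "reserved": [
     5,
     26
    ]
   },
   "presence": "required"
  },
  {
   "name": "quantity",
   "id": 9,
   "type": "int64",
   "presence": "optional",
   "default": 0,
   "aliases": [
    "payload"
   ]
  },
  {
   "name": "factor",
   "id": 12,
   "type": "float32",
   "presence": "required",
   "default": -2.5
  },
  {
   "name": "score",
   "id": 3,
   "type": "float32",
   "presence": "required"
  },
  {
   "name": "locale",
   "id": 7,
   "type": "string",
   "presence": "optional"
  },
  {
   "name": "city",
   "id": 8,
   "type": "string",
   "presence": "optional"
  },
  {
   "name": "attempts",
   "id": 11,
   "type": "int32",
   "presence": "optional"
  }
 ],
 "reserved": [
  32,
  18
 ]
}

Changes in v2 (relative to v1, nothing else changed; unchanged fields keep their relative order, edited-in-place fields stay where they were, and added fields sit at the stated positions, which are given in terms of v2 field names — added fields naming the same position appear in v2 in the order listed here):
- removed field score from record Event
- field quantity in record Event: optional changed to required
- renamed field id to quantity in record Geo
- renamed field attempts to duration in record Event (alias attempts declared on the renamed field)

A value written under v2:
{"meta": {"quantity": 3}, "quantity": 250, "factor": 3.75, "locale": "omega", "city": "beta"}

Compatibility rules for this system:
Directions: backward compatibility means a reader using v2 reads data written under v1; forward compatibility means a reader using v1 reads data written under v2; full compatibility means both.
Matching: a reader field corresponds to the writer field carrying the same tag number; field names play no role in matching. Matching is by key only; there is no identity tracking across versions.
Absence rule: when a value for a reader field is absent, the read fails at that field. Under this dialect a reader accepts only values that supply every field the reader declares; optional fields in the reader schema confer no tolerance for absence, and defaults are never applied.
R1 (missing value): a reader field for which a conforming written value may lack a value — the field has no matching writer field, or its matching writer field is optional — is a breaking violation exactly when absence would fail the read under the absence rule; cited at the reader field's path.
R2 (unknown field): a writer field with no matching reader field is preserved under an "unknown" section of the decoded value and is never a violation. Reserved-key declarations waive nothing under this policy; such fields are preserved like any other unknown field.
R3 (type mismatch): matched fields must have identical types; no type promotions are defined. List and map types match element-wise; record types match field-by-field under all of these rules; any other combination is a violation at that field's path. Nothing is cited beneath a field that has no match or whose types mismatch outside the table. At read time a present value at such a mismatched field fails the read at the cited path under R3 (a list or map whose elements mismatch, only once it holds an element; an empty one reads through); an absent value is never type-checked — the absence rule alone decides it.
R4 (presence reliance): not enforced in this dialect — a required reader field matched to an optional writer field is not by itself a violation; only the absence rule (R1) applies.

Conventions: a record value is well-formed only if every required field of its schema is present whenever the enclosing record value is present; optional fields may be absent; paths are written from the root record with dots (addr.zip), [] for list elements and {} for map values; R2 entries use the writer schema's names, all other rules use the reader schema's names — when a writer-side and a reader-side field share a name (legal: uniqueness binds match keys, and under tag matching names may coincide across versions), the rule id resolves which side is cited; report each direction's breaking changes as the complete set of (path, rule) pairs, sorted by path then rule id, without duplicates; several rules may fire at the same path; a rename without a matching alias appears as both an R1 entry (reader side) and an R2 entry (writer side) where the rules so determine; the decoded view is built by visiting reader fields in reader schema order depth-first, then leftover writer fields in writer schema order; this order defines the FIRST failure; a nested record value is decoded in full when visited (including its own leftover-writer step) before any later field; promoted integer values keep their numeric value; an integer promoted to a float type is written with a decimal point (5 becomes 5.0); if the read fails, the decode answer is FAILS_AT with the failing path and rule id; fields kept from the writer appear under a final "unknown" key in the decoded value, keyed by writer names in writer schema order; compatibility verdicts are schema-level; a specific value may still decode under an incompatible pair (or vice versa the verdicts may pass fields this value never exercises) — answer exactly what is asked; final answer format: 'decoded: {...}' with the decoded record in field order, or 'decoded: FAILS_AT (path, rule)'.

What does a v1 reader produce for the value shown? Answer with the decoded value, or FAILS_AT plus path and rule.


decoded: FAILS_AT (meta.blob, R1)

in Event below, arrows point writer -> reader
migrating the Event value to v1:
  read fails at meta.blob under R1 (no fill)
  => FAILS_AT (meta.blob, R1)
remaining Event differences; none change what is asked:
  removed field score from record Event -> schema-level compatibility only; this Event value's decode is unchanged
  field quantity in record Event: optional changed to required -> schema-level compatibility only; this Event value's decode is unchanged
  renamed field id to quantity in record Geo -> no rule fires on it and the decoded Event view is identical with or without it
  renamed field attempts to duration in record Event (alias attempts declared on the renamed field) -> schema-level compatibility only; this Event value's decode is unchanged


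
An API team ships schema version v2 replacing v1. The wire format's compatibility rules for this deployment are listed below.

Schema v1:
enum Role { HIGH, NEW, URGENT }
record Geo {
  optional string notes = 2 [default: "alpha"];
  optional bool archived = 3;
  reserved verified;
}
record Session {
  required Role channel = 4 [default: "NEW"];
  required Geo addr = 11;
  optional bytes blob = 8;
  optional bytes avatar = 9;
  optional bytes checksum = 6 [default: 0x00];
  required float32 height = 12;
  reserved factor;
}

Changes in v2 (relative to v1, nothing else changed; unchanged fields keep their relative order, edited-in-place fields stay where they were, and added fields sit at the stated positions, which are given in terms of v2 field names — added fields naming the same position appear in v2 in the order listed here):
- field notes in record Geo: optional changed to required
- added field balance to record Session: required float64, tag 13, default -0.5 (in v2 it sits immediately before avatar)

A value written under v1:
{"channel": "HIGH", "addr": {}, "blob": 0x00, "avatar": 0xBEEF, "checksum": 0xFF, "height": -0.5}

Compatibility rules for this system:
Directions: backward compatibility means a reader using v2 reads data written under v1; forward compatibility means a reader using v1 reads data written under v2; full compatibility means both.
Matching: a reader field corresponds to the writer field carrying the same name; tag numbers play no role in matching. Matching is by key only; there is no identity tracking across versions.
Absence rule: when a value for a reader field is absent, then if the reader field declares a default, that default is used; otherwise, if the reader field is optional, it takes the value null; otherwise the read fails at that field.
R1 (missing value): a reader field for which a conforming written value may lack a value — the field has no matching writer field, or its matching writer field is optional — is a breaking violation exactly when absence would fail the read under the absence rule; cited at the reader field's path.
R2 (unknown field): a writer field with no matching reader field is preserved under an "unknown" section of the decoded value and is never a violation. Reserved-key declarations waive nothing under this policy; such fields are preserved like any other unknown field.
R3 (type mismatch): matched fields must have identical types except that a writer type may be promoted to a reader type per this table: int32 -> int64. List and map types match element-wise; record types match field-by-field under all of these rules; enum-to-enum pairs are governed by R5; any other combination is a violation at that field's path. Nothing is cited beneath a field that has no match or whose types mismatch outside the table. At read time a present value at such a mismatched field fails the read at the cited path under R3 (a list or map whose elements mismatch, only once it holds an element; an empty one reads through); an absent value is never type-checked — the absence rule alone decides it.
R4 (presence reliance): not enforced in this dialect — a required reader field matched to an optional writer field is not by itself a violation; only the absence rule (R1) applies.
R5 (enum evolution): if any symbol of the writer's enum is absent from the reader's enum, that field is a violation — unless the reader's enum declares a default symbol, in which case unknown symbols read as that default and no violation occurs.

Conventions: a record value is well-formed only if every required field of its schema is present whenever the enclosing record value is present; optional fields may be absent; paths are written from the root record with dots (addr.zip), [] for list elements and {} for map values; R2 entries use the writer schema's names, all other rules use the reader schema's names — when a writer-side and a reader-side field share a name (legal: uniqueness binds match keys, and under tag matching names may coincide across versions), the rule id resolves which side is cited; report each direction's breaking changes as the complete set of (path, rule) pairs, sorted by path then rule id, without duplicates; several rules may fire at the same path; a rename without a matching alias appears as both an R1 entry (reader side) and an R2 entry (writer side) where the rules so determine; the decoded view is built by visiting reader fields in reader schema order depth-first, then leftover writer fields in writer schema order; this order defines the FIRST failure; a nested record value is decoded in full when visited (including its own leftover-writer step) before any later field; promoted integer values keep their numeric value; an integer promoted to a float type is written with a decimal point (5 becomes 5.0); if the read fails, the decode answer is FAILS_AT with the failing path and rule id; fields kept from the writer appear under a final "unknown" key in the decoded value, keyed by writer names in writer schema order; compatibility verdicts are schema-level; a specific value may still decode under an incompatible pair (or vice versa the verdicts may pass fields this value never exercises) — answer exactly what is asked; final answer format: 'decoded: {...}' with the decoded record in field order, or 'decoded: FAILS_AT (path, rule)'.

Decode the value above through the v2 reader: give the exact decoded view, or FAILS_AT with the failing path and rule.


arrows below run writer -> reader for Session
decode (reader v2):
  channel := "HIGH"
  addr.notes := "alpha" (missing; default applied)
  addr.archived := null (missing; optional => null)
  blob := 0x00
  balance := -0.5 (missing; default applied)
  avatar := 0xBEEF
  checksum := 0xFF
  height := -0.5
  => decoded: {"channel": "HIGH", "addr": {"notes": "alpha", "archived": null}, "blob": 0x00, "balance": -0.5, "avatar": 0xBEEF, "checksum": 0xFF, "height": -0.5}
diffs on Session not affecting the asked answer:
  field notes in record Geo: optional changed to required -> inert under this dialect — no rule fires on Session and the result does not move

decoded: {"channel": "HIGH", "addr": {"notes": "alpha", "archived": null}, "blob": 0x00, "balance": -0.5, "avatar": 0xBEEF, "checksum": 0xFF, "height": -0.5}


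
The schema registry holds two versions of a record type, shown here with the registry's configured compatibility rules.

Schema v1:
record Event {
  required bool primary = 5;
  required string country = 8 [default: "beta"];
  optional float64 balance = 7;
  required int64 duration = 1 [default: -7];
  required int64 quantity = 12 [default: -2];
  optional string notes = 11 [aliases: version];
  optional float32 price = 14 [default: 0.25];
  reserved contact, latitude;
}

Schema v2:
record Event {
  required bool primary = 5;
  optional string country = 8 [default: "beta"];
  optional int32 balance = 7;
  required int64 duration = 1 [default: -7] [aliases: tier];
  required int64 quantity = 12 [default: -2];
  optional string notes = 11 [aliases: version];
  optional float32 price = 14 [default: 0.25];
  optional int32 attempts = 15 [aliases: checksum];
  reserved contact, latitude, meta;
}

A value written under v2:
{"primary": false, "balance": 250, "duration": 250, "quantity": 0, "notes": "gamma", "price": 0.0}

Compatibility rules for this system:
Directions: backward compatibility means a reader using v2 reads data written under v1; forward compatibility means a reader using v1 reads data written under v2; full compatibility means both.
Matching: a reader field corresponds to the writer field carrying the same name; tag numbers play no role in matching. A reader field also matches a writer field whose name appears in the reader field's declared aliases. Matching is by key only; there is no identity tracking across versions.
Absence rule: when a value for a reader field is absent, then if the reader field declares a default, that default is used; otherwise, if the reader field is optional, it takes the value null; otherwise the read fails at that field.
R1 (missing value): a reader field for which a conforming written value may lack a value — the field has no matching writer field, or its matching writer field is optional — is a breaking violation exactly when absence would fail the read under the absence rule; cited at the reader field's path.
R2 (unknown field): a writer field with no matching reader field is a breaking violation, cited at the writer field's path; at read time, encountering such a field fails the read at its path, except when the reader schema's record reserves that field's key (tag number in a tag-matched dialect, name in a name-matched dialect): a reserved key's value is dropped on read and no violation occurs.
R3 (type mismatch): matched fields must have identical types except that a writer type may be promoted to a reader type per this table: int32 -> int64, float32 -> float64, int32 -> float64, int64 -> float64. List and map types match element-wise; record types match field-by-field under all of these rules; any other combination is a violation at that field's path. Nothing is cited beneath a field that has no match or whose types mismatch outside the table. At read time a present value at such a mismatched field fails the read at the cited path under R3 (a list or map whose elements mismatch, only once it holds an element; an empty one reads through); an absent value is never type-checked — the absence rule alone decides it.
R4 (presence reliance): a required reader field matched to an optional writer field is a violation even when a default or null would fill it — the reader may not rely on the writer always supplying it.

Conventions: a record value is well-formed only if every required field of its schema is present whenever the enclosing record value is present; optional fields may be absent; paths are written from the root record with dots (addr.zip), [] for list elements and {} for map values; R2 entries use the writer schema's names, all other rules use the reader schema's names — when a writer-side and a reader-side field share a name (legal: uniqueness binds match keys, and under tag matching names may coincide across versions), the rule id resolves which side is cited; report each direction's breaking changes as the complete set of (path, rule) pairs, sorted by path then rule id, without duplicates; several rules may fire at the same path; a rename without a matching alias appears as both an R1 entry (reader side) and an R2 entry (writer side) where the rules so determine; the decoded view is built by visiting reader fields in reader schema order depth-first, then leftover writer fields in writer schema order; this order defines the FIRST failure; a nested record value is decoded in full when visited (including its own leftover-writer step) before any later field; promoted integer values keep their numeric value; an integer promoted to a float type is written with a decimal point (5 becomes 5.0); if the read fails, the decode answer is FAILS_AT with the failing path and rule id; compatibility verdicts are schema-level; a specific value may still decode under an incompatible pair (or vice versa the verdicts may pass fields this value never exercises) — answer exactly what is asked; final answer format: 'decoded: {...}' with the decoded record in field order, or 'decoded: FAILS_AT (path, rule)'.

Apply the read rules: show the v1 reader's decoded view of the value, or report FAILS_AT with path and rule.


decoded: {"primary": false, "country": "beta", "balance": 250.0, "duration": 250, "quantity": 0, "notes": "gamma", "price": 0.0}

in Event below, arrows point writer -> reader
decode walk for Event under reader schema v1:
  primary := false
  country := "beta" (absent -> default)
  balance := 250.0 (int32 -> float64)
  duration := 250
  quantity := 0
  notes := "gamma"
  price := 0.0
  => decoded: {"primary": false, "country": "beta", "balance": 250.0, "duration": 250, "quantity": 0, "notes": "gamma", "price": 0.0}
the rest of the Event diff is inert for this question:
  field country in record Event: required changed to optional -> changes Event's schema-level verdicts only — the decode of this value is the same
  added field attempts to record Event: optional int32, tag 15 (in v2 it sits last) -> changes Event's schema-level verdicts only — the decode of this value is the same
  field balance in record Event: type float64 changed to int32 -> changes Event's schema-level verdicts only — the decode of this value is the same


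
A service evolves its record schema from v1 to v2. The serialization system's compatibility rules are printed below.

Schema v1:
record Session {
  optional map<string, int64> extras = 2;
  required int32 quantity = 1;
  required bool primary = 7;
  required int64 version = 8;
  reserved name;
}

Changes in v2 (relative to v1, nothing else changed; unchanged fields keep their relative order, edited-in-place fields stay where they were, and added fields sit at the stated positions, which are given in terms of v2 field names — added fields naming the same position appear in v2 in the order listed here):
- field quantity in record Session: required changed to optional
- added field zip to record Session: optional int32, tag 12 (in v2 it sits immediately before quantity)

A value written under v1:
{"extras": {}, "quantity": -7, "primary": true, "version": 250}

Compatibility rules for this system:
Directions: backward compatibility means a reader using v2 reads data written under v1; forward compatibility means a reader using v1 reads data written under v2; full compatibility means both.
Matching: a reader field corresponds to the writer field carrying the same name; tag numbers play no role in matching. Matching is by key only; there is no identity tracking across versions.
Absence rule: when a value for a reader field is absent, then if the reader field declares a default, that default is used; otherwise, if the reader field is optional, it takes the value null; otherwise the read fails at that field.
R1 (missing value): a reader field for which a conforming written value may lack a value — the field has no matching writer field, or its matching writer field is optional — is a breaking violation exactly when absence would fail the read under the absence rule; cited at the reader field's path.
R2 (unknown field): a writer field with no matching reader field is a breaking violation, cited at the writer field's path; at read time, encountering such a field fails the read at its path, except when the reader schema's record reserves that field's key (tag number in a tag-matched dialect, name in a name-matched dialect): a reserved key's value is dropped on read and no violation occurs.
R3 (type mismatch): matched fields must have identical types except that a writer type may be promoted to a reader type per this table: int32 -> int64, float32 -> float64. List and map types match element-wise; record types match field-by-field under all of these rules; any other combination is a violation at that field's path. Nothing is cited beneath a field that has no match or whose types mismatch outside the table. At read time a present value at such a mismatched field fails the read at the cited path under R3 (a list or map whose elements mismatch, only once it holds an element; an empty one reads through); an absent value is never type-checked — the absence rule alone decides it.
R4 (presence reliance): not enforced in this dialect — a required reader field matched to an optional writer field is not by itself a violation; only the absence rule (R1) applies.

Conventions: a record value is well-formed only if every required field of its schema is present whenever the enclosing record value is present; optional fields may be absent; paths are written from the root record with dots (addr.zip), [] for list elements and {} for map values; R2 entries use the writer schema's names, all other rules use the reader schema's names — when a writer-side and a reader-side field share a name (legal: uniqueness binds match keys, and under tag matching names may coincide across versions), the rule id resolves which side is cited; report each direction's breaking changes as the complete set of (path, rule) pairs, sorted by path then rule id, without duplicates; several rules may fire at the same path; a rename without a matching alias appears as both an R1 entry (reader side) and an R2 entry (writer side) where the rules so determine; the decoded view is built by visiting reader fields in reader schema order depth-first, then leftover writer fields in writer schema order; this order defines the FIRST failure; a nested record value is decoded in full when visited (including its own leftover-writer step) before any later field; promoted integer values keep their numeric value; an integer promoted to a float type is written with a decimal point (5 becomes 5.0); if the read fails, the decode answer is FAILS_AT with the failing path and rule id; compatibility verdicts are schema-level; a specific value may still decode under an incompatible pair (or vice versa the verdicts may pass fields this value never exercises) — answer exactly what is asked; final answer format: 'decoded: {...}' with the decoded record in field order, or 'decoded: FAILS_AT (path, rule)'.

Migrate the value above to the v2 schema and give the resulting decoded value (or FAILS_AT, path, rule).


each type pair in Session: writer, then reader
decode walk for Session under reader schema v2:
  extras := {}
  zip := null (missing; optional => null)
  quantity := -7
  primary := true
  version := 250
  => decoded: {"extras": {}, "zip": null, "quantity": -7, "primary": true, "version": 250}
the other Session changes do not affect what is asked:
  field quantity in record Session: required changed to optional -> schema-level compatibility only; this Session value's decode is unchanged

decoded: {"extras": {}, "zip": null, "quantity": -7, "primary": true, "version": 250}


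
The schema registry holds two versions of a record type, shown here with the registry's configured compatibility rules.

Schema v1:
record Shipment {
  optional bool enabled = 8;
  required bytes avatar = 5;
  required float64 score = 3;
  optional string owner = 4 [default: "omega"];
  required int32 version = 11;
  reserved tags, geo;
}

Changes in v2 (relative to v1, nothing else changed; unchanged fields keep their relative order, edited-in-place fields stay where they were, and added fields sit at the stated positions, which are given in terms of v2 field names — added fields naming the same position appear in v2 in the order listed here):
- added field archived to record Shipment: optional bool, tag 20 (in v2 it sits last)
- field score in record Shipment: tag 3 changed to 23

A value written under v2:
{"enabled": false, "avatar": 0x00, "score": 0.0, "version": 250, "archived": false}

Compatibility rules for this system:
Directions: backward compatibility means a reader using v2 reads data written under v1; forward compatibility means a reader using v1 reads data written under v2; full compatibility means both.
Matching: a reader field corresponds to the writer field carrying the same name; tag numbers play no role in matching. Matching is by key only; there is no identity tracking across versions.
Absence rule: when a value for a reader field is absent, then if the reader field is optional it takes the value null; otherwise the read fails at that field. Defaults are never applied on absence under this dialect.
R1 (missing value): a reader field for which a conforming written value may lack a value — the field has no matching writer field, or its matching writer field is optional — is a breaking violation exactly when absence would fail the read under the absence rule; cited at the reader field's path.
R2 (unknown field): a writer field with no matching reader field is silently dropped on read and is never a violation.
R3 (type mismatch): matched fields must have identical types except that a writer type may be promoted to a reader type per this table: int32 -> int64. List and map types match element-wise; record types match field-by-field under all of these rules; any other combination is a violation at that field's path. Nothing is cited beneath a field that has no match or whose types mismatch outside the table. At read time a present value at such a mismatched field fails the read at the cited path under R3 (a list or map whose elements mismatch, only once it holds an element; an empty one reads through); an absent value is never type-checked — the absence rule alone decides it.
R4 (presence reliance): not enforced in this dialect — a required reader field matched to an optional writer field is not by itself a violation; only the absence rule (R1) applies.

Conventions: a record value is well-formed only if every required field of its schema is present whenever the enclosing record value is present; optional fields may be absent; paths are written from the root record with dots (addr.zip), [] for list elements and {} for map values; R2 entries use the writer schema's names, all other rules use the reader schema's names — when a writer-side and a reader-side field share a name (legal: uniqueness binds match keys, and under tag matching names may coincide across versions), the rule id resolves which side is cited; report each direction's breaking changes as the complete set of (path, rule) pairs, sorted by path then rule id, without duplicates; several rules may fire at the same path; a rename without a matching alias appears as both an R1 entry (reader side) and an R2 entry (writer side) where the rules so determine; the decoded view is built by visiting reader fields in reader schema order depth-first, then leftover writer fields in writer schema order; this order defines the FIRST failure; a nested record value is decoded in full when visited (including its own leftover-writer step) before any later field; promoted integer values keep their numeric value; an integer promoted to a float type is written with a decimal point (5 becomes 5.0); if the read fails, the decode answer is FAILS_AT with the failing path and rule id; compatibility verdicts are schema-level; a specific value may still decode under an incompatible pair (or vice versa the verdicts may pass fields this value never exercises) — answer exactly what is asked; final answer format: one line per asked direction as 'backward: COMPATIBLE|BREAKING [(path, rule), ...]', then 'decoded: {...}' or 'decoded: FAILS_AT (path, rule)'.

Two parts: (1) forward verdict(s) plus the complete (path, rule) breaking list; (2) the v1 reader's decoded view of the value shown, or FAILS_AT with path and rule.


each type pair in Shipment: writer, then reader
forward analysis of Shipment with v1 as reader and v2 as writer:
  enabled <- enabled (bool -> bool, writer optional)
  avatar <- avatar (bytes -> bytes, writer required)
  score <- score (float64 -> float64, writer required)
  owner <- owner (string -> string, writer optional)
  version <- version (int32 -> int32, writer required)
  leftover writer field: archived
  => no violations; forward on Shipment: COMPATIBLE
decode (reader v1):
  enabled := false
  avatar := 0x00
  score := 0.0
  owner := null (not supplied -> null)
  version := 250
  writer archived: unmatched, discarded
  => decoded: {"enabled": false, "avatar": 0x00, "score": 0.0, "owner": null, "version": 250}
checking off the Shipment differences that do not matter here:
  added field archived to record Shipment: optional bool, tag 20 (in v2 it sits last) -> no rule fires on it in Shipment's dialect; the asked verdict holds
  field score in record Shipment: tag 3 changed to 23 -> no rule fires on it in Shipment's dialect; the asked verdict holds

forward: COMPATIBLE []; decoded: {"enabled": false, "avatar": 0x00, "score": 0.0, "owner": null, "version": 250}


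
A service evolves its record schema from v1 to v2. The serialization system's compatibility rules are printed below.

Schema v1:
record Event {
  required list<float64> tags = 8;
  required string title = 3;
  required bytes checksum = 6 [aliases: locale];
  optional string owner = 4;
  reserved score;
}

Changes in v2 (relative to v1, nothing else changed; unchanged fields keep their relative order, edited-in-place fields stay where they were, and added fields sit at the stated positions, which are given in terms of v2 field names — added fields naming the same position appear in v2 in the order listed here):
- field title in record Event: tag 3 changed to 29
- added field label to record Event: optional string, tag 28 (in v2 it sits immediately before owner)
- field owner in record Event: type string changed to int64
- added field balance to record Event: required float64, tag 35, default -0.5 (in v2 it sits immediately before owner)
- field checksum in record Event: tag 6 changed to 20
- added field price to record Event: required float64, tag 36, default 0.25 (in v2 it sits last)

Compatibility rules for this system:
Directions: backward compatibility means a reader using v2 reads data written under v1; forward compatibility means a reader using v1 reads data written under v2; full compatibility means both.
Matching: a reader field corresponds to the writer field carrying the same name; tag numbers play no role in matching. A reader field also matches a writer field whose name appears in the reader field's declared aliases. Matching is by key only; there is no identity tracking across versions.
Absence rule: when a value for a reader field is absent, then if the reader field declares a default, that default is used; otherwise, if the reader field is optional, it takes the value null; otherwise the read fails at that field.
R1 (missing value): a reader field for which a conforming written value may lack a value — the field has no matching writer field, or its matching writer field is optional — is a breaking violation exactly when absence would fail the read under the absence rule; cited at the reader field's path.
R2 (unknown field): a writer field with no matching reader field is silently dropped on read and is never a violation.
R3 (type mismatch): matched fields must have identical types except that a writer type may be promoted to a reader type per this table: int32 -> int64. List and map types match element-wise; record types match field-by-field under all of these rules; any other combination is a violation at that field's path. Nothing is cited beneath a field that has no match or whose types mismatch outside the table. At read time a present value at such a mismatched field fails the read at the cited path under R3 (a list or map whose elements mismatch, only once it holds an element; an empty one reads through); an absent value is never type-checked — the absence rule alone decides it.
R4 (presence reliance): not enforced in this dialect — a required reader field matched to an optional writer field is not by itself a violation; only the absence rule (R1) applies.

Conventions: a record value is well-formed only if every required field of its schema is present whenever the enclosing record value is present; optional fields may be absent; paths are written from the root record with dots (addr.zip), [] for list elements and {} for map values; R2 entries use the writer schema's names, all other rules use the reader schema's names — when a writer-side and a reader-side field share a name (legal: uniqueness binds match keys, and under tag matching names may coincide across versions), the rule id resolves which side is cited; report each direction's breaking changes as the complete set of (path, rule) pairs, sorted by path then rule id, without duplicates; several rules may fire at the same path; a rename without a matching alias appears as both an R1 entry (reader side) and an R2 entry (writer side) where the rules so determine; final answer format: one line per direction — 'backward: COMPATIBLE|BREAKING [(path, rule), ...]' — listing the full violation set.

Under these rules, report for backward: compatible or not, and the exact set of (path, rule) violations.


arrows below run writer -> reader for Event
backward on Event — v2 reading data written by v1:
  tags: list<float64> -> list<float64>, writer required; from tags
  title: string -> string, writer required; from title
  checksum: bytes -> bytes, writer required; from checksum
  label: no writer-side match
  balance: no writer-side match
  owner: string -> int64, writer optional; from owner
  price: no writer-side match
  R3 fires at owner
  => 1 violation(s): backward is BREAKING for Event
ruling out the remaining Event differences:
  field title in record Event: tag 3 changed to 29 -> inert for the asked Event verdict: nothing fires
  added field price to record Event: required float64, tag 36, default 0.25 (in v2 it sits last) -> inert for the asked Event verdict: nothing fires
  added field label to record Event: optional string, tag 28 (in v2 it sits immediately before owner) -> inert for the asked Event verdict: nothing fires
  field checksum in record Event: tag 6 changed to 20 -> inert for the asked Event verdict: nothing fires
  added field balance to record Event: required float64, tag 35, default -0.5 (in v2 it sits immediately before owner) -> inert for the asked Event verdict: nothing fires

backward: BREAKING [(owner, R3)]


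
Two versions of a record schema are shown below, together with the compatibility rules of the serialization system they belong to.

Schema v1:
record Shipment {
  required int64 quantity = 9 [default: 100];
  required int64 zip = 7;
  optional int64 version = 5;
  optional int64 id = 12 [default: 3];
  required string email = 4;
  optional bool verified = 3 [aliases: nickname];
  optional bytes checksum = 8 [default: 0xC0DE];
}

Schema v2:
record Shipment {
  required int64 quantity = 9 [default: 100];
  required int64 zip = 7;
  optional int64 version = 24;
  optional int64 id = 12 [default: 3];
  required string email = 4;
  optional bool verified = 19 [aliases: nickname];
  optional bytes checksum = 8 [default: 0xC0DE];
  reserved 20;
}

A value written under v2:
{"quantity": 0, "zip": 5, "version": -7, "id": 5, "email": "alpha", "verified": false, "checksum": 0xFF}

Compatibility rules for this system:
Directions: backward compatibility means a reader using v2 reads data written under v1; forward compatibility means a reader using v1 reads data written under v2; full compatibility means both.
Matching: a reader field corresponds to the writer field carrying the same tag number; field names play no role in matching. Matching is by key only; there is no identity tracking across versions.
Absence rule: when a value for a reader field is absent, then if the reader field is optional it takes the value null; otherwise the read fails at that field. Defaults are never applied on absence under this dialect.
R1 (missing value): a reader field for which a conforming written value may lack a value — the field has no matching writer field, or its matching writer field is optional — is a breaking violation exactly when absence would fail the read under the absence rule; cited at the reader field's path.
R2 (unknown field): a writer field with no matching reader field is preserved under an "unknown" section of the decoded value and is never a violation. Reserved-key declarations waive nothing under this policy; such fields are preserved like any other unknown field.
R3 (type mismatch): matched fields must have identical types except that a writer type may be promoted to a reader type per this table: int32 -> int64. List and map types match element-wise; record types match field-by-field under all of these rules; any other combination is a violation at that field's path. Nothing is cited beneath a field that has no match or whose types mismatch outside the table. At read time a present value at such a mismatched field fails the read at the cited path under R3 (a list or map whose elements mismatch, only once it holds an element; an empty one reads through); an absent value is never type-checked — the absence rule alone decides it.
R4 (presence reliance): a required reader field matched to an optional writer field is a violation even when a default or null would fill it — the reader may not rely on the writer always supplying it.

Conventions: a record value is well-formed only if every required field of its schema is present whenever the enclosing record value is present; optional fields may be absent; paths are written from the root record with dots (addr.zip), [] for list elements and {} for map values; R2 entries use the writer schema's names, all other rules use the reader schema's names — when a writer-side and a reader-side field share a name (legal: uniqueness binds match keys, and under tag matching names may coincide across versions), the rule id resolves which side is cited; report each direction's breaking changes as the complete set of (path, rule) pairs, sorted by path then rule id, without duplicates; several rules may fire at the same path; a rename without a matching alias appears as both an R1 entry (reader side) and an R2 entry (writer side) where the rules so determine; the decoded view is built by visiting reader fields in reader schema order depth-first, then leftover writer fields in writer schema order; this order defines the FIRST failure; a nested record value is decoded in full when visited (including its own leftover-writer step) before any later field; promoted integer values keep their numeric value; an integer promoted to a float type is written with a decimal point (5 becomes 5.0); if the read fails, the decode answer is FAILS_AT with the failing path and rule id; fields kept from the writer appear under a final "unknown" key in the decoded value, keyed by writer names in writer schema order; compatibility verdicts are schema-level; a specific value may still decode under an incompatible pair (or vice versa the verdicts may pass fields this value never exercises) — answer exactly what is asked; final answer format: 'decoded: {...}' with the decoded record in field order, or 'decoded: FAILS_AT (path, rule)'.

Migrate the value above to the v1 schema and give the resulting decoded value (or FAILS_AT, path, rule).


decoded: {"quantity": 0, "zip": 5, "version": null, "id": 5, "email": "alpha", "verified": null, "checksum": 0xFF, "unknown": {"version": -7, "verified": false}}

each type pair in Shipment: writer, then reader
decode (reader v1):
  quantity := 0
  zip := 5
  version := null (not supplied -> null)
  id := 5
  email := "alpha"
  verified := null (not supplied -> null)
  checksum := 0xFF
  writer version: kept under "unknown"
  writer verified: kept under "unknown"
  => decoded: {"quantity": 0, "zip": 5, "version": null, "id": 5, "email": "alpha", "verified": null, "checksum": 0xFF, "unknown": {"version": -7, "verified": false}}
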